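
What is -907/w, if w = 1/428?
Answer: -388196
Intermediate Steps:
w = 1/428 ≈ 0.0023364
-907/w = -907/1/428 = -907*428 = -388196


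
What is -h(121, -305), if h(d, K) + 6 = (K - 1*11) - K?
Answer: 17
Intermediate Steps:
h(d, K) = -17 (h(d, K) = -6 + ((K - 1*11) - K) = -6 + ((K - 11) - K) = -6 + ((-11 + K) - K) = -6 - 11 = -17)
-h(121, -305) = -1*(-17) = 17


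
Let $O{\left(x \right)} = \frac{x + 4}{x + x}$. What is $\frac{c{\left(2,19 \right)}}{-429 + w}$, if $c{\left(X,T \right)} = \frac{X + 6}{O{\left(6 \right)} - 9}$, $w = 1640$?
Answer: $- \frac{48}{59339} \approx -0.00080891$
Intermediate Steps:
$O{\left(x \right)} = \frac{4 + x}{2 x}$
$c{\left(X,T \right)} = - \frac{36}{49} - \frac{6 X}{49}$ ($c{\left(X,T \right)} = \frac{X + 6}{\frac{4 + 6}{2 \cdot 6} - 9} = \frac{6 + X}{\frac{1}{2} \cdot \frac{1}{6} \cdot 10 - 9} = \frac{6 + X}{\frac{5}{6} - 9} = \frac{6 + X}{- \frac{49}{6}} = \left(6 + X\right) \left(- \frac{6}{49}\right) = - \frac{36}{49} - \frac{6 X}{49}$)
$\frac{c{\left(2,19 \right)}}{-429 + w} = \frac{- \frac{36}{49} - \frac{12}{49}}{-429 + 1640} = \frac{- \frac{36}{49} - \frac{12}{49}}{1211} = \left(- \frac{48}{49}\right) \frac{1}{1211} = - \frac{48}{59339}$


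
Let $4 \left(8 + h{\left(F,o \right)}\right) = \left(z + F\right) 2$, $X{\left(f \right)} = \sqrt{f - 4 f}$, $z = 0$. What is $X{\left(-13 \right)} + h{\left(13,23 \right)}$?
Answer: $- \frac{3}{2} + \sqrt{39} \approx 4.745$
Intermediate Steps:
$X{\left(f \right)} = \sqrt{3} \sqrt{- f}$ ($X{\left(f \right)} = \sqrt{- 3 f} = \sqrt{3} \sqrt{- f}$)
$h{\left(F,o \right)} = -8 + \frac{F}{2}$ ($h{\left(F,o \right)} = -8 + \frac{\left(0 + F\right) 2}{4} = -8 + \frac{F 2}{4} = -8 + \frac{2 F}{4} = -8 + \frac{F}{2}$)
$X{\left(-13 \right)} + h{\left(13,23 \right)} = \sqrt{3} \sqrt{\left(-1\right) \left(-13\right)} + \left(-8 + \frac{1}{2} \cdot 13\right) = \sqrt{3} \sqrt{13} + \left(-8 + \frac{13}{2}\right) = \sqrt{39} - \frac{3}{2} = - \frac{3}{2} + \sqrt{39}$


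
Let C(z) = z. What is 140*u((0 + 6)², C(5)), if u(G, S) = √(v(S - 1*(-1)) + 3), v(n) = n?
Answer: 420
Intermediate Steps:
u(G, S) = √(4 + S) (u(G, S) = √((S - 1*(-1)) + 3) = √((S + 1) + 3) = √((1 + S) + 3) = √(4 + S))
140*u((0 + 6)², C(5)) = 140*√(4 + 5) = 140*√9 = 140*3 = 420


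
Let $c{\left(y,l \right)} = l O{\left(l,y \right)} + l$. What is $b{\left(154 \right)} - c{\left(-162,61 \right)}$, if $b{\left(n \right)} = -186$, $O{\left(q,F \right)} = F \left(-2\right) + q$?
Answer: $-23732$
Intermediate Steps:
$O{\left(q,F \right)} = q - 2 F$ ($O{\left(q,F \right)} = - 2 F + q = q - 2 F$)
$c{\left(y,l \right)} = l + l \left(l - 2 y\right)$ ($c{\left(y,l \right)} = l \left(l - 2 y\right) + l = l + l \left(l - 2 y\right)$)
$b{\left(154 \right)} - c{\left(-162,61 \right)} = -186 - 61 \left(1 + 61 - -324\right) = -186 - 61 \left(1 + 61 + 324\right) = -186 - 61 \cdot 386 = -186 - 23546 = -23732$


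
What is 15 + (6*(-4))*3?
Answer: -57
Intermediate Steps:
15 + (6*(-4))*3 = 15 - 24*3 = 15 - 72 = -57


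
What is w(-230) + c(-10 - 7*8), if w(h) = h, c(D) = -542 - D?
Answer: -706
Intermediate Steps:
w(-230) + c(-10 - 7*8) = -230 + (-542 - (-10 - 7*8)) = -230 + (-542 - (-10 - 56)) = -230 + (-542 - 1*(-66)) = -230 + (-542 + 66) = -230 - 476 = -706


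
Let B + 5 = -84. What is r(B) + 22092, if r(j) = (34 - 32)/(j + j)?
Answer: 1966187/89 ≈ 22092.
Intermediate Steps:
B = -89 (B = -5 - 84 = -89)
r(j) = 1/j (r(j) = 2/((2*j)) = 2*(1/(2*j)) = 1/j)
r(B) + 22092 = 1/(-89) + 22092 = -1/89 + 22092 = 1966187/89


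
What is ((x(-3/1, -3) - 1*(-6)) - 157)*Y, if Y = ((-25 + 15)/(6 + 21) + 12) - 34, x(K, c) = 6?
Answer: 87580/27 ≈ 3243.7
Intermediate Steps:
Y = -604/27 (Y = (-10/27 + 12) - 34 = 314/27 - 34 = -604/27 ≈ -22.370)
((x(-3/1, -3) - 1*(-6)) - 157)*Y = ((6 - 1*(-6)) - 157)*(-604/27) = ((6 + 6) - 157)*(-604/27) = (12 - 157)*(-604/27) = -145*(-604/27) = 87580/27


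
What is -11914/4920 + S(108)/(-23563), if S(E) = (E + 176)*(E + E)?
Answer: -291271031/57964980 ≈ -5.0249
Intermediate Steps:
S(E) = 2*E*(176 + E) (S(E) = (176 + E)*(2*E) = 2*E*(176 + E))
-11914/4920 + S(108)/(-23563) = -11914/4920 + (2*108*(176 + 108))/(-23563) = -11914*1/4920 + (2*108*284)*(-1/23563) = -5957/2460 + 61344*(-1/23563) = -5957/2460 - 61344/23563 = -291271031/57964980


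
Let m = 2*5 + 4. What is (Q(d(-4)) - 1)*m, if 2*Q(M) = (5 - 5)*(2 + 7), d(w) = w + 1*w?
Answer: -14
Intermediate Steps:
m = 14 (m = 10 + 4 = 14)
d(w) = 2*w (d(w) = w + w = 2*w)
Q(M) = 0 (Q(M) = ((5 - 5)*(2 + 7))/2 = (0*9)/2 = (½)*0 = 0)
(Q(d(-4)) - 1)*m = (0 - 1)*14 = -1*14 = -14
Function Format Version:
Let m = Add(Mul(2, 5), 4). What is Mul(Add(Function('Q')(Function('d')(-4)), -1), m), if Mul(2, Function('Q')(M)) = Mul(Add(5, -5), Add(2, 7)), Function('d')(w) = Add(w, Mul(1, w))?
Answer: -14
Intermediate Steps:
m = 14 (m = Add(10, 4) = 14)
Function('d')(w) = Mul(2, w) (Function('d')(w) = Add(w, w) = Mul(2, w))
Function('Q')(M) = 0 (Function('Q')(M) = Mul(Rational(1, 2), Mul(Add(5, -5), Add(2, 7))) = Mul(Rational(1, 2), Mul(0, 9)) = Mul(Rational(1, 2), 0) = 0)
Mul(Add(Function('Q')(Function('d')(-4)), -1), m) = Mul(Add(0, -1), 14) = Mul(-1, 14) = -14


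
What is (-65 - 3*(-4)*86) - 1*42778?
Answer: -41811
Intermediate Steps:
(-65 - 3*(-4)*86) - 1*42778 = (-65 + 12*86) - 42778 = (-65 + 1032) - 42778 = 967 - 42778 = -41811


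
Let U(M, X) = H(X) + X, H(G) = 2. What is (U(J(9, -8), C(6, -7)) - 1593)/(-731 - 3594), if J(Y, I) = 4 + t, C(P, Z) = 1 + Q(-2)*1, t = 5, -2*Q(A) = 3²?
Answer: 3189/8650 ≈ 0.36867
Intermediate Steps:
Q(A) = -9/2 (Q(A) = -½*3² = -½*9 = -9/2)
C(P, Z) = -7/2 (C(P, Z) = 1 - 9/2*1 = 1 - 9/2 = -7/2)
J(Y, I) = 9 (J(Y, I) = 4 + 5 = 9)
U(M, X) = 2 + X
(U(J(9, -8), C(6, -7)) - 1593)/(-731 - 3594) = ((2 - 7/2) - 1593)/(-731 - 3594) = (-3/2 - 1593)/(-4325) = -3189/2*(-1/4325) = 3189/8650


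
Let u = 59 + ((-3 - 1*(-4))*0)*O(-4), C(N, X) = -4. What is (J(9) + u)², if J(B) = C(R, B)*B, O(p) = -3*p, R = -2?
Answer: 529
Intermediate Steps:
J(B) = -4*B
u = 59 (u = 59 + ((-3 - 1*(-4))*0)*(-3*(-4)) = 59 + ((-3 + 4)*0)*12 = 59 + (1*0)*12 = 59 + 0*12 = 59 + 0 = 59)
(J(9) + u)² = (-4*9 + 59)² = (-36 + 59)² = 23² = 529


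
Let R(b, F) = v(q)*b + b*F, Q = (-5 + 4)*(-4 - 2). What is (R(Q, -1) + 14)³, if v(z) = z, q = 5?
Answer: 54872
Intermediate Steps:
Q = 6 (Q = -1*(-6) = 6)
R(b, F) = 5*b + F*b (R(b, F) = 5*b + b*F = 5*b + F*b)
(R(Q, -1) + 14)³ = (6*(5 - 1) + 14)³ = (6*4 + 14)³ = (24 + 14)³ = 38³ = 54872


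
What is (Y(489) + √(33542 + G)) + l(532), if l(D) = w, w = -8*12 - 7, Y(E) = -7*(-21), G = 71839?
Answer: 44 + 9*√1301 ≈ 368.62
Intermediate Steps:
Y(E) = 147
w = -103 (w = -96 - 7 = -103)
l(D) = -103
(Y(489) + √(33542 + G)) + l(532) = (147 + √(33542 + 71839)) - 103 = (147 + √105381) - 103 = (147 + 9*√1301) - 103 = 44 + 9*√1301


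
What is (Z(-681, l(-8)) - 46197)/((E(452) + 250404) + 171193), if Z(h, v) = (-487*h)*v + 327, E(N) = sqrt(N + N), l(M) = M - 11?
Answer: -891981626437/59248009835 + 4231442*sqrt(226)/59248009835 ≈ -15.054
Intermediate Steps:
l(M) = -11 + M
E(N) = sqrt(2)*sqrt(N) (E(N) = sqrt(2*N) = sqrt(2)*sqrt(N))
Z(h, v) = 327 - 487*h*v (Z(h, v) = -487*h*v + 327 = 327 - 487*h*v)
(Z(-681, l(-8)) - 46197)/((E(452) + 250404) + 171193) = ((327 - 487*(-681)*(-11 - 8)) - 46197)/((sqrt(2)*sqrt(452) + 250404) + 171193) = ((327 - 487*(-681)*(-19)) - 46197)/((sqrt(2)*(2*sqrt(113)) + 250404) + 171193) = ((327 - 6301293) - 46197)/((2*sqrt(226) + 250404) + 171193) = (-6300966 - 46197)/((250404 + 2*sqrt(226)) + 171193) = -6347163/(421597 + 2*sqrt(226))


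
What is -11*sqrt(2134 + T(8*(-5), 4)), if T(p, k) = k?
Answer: -11*sqrt(2138) ≈ -508.62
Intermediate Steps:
-11*sqrt(2134 + T(8*(-5), 4)) = -11*sqrt(2134 + 4) = -11*sqrt(2138)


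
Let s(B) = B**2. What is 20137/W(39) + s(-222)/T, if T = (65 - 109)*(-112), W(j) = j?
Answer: 1945331/3696 ≈ 526.33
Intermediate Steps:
T = 4928 (T = -44*(-112) = 4928)
20137/W(39) + s(-222)/T = 20137/39 + (-222)**2/4928 = 20137*(1/39) + 49284*(1/4928) = 1549/3 + 12321/1232 = 1945331/3696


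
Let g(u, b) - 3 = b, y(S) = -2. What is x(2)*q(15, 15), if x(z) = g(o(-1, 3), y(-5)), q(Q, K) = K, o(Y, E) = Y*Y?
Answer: 15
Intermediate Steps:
o(Y, E) = Y²
g(u, b) = 3 + b
x(z) = 1 (x(z) = 3 - 2 = 1)
x(2)*q(15, 15) = 1*15 = 15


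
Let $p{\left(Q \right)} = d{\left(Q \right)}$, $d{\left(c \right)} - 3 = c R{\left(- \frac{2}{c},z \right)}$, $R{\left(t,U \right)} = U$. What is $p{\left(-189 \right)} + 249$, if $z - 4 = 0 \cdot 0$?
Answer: $-504$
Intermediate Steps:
$z = 4$ ($z = 4 + 0 \cdot 0 = 4 + 0 = 4$)
$d{\left(c \right)} = 3 + 4 c$ ($d{\left(c \right)} = 3 + c 4 = 3 + 4 c$)
$p{\left(Q \right)} = 3 + 4 Q$
$p{\left(-189 \right)} + 249 = \left(3 + 4 \left(-189\right)\right) + 249 = \left(3 - 756\right) + 249 = -753 + 249 = -504$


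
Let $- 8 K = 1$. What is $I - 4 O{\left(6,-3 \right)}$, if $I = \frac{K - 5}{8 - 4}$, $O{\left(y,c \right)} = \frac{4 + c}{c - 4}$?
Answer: $- \frac{159}{224} \approx -0.70982$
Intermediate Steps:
$K = - \frac{1}{8}$ ($K = \left(- \frac{1}{8}\right) 1 = - \frac{1}{8} \approx -0.125$)
$O{\left(y,c \right)} = \frac{4 + c}{-4 + c}$
$I = - \frac{41}{32}$ ($I = \frac{- \frac{1}{8} - 5}{8 - 4} = - \frac{41}{8 \cdot 4} = \left(- \frac{41}{8}\right) \frac{1}{4} = - \frac{41}{32} \approx -1.2813$)
$I - 4 O{\left(6,-3 \right)} = - \frac{41}{32} - 4 \frac{4 - 3}{-4 - 3} = - \frac{41}{32} - 4 \frac{1}{-7} \cdot 1 = - \frac{41}{32} - 4 \left(\left(- \frac{1}{7}\right) 1\right) = - \frac{41}{32} - - \frac{4}{7} = - \frac{41}{32} + \frac{4}{7} = - \frac{159}{224}$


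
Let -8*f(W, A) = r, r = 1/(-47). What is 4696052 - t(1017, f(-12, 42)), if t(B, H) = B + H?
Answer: 1765333159/376 ≈ 4.6950e+6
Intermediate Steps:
r = -1/47 ≈ -0.021277
f(W, A) = 1/376 (f(W, A) = -⅛*(-1/47) = 1/376)
4696052 - t(1017, f(-12, 42)) = 4696052 - (1017 + 1/376) = 4696052 - 1*382393/376 = 4696052 - 382393/376 = 1765333159/376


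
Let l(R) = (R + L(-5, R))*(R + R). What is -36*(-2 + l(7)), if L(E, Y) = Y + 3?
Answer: -8496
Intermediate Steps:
L(E, Y) = 3 + Y
l(R) = 2*R*(3 + 2*R) (l(R) = (R + (3 + R))*(R + R) = (3 + 2*R)*(2*R) = 2*R*(3 + 2*R))
-36*(-2 + l(7)) = -36*(-2 + 2*7*(3 + 2*7)) = -36*(-2 + 2*7*(3 + 14)) = -36*(-2 + 2*7*17) = -36*(-2 + 238) = -36*236 = -8496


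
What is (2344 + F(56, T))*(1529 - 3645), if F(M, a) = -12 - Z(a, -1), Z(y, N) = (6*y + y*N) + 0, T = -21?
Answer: -5156692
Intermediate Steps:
Z(y, N) = 6*y + N*y (Z(y, N) = (6*y + N*y) + 0 = 6*y + N*y)
F(M, a) = -12 - 5*a (F(M, a) = -12 - a*(6 - 1) = -12 - a*5 = -12 - 5*a)
(2344 + F(56, T))*(1529 - 3645) = (2344 + (-12 - 5*(-21)))*(1529 - 3645) = (2344 + (-12 + 105))*(-2116) = (2344 + 93)*(-2116) = 2437*(-2116) = -5156692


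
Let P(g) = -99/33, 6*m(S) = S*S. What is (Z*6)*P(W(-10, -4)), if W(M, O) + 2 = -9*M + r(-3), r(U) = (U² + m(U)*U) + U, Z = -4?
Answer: 72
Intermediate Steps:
m(S) = S²/6 (m(S) = (S*S)/6 = S²/6)
r(U) = U + U² + U³/6 (r(U) = (U² + (U²/6)*U) + U = (U² + U³/6) + U = U + U² + U³/6)
W(M, O) = -½ - 9*M (W(M, O) = -2 + (-9*M - 3*(1 - 3 + (⅙)*(-3)²)) = -2 + (-9*M - 3*(1 - 3 + (⅙)*9)) = -2 + (-9*M - 3*(1 - 3 + 3/2)) = -2 + (-9*M - 3*(-½)) = -2 + (-9*M + 3/2) = -2 + (3/2 - 9*M) = -½ - 9*M)
P(g) = -3 (P(g) = -99*1/33 = -3)
(Z*6)*P(W(-10, -4)) = -4*6*(-3) = -24*(-3) = 72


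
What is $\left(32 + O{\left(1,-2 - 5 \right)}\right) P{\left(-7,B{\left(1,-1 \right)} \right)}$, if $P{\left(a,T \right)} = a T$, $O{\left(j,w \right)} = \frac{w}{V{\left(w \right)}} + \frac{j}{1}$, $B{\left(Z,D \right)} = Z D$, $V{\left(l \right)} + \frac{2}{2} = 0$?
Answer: $280$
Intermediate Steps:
$V{\left(l \right)} = -1$ ($V{\left(l \right)} = -1 + 0 = -1$)
$B{\left(Z,D \right)} = D Z$
$O{\left(j,w \right)} = j - w$ ($O{\left(j,w \right)} = \frac{w}{-1} + \frac{j}{1} = w \left(-1\right) + j 1 = - w + j = j - w$)
$P{\left(a,T \right)} = T a$
$\left(32 + O{\left(1,-2 - 5 \right)}\right) P{\left(-7,B{\left(1,-1 \right)} \right)} = \left(32 + \left(1 - \left(-2 - 5\right)\right)\right) \left(-1\right) 1 \left(-7\right) = \left(32 + \left(1 - \left(-2 - 5\right)\right)\right) \left(\left(-1\right) \left(-7\right)\right) = \left(32 + \left(1 - -7\right)\right) 7 = \left(32 + \left(1 + 7\right)\right) 7 = \left(32 + 8\right) 7 = 40 \cdot 7 = 280$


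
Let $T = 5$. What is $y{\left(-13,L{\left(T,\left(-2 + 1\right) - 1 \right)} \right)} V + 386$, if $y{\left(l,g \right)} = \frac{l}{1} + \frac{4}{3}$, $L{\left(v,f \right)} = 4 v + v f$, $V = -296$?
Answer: $\frac{11518}{3} \approx 3839.3$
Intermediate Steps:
$L{\left(v,f \right)} = 4 v + f v$
$y{\left(l,g \right)} = \frac{4}{3} + l$ ($y{\left(l,g \right)} = l 1 + 4 \cdot \frac{1}{3} = l + \frac{4}{3} = \frac{4}{3} + l$)
$y{\left(-13,L{\left(T,\left(-2 + 1\right) - 1 \right)} \right)} V + 386 = \left(\frac{4}{3} - 13\right) \left(-296\right) + 386 = \left(- \frac{35}{3}\right) \left(-296\right) + 386 = \frac{10360}{3} + 386 = \frac{11518}{3}$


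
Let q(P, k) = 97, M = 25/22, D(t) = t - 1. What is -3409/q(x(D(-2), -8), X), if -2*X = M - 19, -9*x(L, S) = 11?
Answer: -3409/97 ≈ -35.144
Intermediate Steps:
D(t) = -1 + t
M = 25/22 (M = 25*(1/22) = 25/22 ≈ 1.1364)
x(L, S) = -11/9 (x(L, S) = -1/9*11 = -11/9)
X = 393/44 (X = -(25/22 - 19)/2 = -1/2*(-393/22) = 393/44 ≈ 8.9318)
-3409/q(x(D(-2), -8), X) = -3409/97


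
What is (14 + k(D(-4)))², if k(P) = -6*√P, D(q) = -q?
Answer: 4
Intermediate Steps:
(14 + k(D(-4)))² = (14 - 6*√4)² = (14 - 6*2)² = (14 - 12)² = 2² = 4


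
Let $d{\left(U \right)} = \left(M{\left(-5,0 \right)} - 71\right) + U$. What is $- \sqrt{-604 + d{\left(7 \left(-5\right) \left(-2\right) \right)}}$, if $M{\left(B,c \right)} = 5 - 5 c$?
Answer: $- 10 i \sqrt{6} \approx - 24.495 i$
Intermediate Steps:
$d{\left(U \right)} = -66 + U$ ($d{\left(U \right)} = \left(\left(5 - 0\right) - 71\right) + U = \left(\left(5 + 0\right) - 71\right) + U = \left(5 - 71\right) + U = -66 + U$)
$- \sqrt{-604 + d{\left(7 \left(-5\right) \left(-2\right) \right)}} = - \sqrt{-604 - \left(66 - 7 \left(-5\right) \left(-2\right)\right)} = - \sqrt{-604 - -4} = - \sqrt{-604 + \left(-66 + 70\right)} = - \sqrt{-604 + 4} = - \sqrt{-600} = - 10 i \sqrt{6}$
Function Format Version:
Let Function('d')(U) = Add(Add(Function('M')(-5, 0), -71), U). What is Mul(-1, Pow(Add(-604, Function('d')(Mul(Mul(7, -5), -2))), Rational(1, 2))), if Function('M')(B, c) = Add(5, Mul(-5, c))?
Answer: Mul(-10, I, Pow(6, Rational(1, 2))) ≈ Mul(-24.495, I)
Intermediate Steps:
Function('d')(U) = Add(-66, U) (Function('d')(U) = Add(Add(Add(5, Mul(-5, 0)), -71), U) = Add(Add(Add(5, 0), -71), U) = Add(Add(5, -71), U) = Add(-66, U))
Mul(-1, Pow(Add(-604, Function('d')(Mul(Mul(7, -5), -2))), Rational(1, 2))) = Mul(-1, Pow(Add(-604, Add(-66, Mul(Mul(7, -5), -2))), Rational(1, 2))) = Mul(-1, Pow(Add(-604, Add(-66, Mul(-35, -2))), Rational(1, 2))) = Mul(-1, Pow(Add(-604, Add(-66, 70)), Rational(1, 2))) = Mul(-1, Pow(Add(-604, 4), Rational(1, 2))) = Mul(-1, Pow(-600, Rational(1, 2))) = Mul(-1, Mul(10, I, Pow(6, Rational(1, 2)))) = Mul(-10, I, Pow(6, Rational(1, 2)))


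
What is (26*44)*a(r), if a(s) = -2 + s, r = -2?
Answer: -4576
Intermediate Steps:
(26*44)*a(r) = (26*44)*(-2 - 2) = 1144*(-4) = -4576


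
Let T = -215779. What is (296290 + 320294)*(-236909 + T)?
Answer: -279120177792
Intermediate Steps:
(296290 + 320294)*(-236909 + T) = (296290 + 320294)*(-236909 - 215779) = 616584*(-452688) = -279120177792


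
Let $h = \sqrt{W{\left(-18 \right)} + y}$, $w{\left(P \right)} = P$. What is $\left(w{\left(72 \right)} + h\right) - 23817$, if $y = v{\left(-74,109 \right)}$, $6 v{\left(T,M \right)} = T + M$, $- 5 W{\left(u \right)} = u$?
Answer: $-23745 + \frac{\sqrt{8490}}{30} \approx -23742.0$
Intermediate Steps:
$W{\left(u \right)} = - \frac{u}{5}$
$v{\left(T,M \right)} = \frac{M}{6} + \frac{T}{6}$ ($v{\left(T,M \right)} = \frac{T + M}{6} = \frac{M + T}{6} = \frac{M}{6} + \frac{T}{6}$)
$y = \frac{35}{6}$ ($y = \frac{1}{6} \cdot 109 + \frac{1}{6} \left(-74\right) = \frac{109}{6} - \frac{37}{3} = \frac{35}{6} \approx 5.8333$)
$h = \frac{\sqrt{8490}}{30}$ ($h = \sqrt{\left(- \frac{1}{5}\right) \left(-18\right) + \frac{35}{6}} = \sqrt{\frac{18}{5} + \frac{35}{6}} = \sqrt{\frac{283}{30}} = \frac{\sqrt{8490}}{30} \approx 3.0714$)
$\left(w{\left(72 \right)} + h\right) - 23817 = \left(72 + \frac{\sqrt{8490}}{30}\right) - 23817 = -23745 + \frac{\sqrt{8490}}{30}$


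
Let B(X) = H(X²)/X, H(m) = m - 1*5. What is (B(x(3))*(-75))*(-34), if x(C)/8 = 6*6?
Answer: 35249075/48 ≈ 7.3436e+5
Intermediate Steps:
x(C) = 288 (x(C) = 8*(6*6) = 8*36 = 288)
H(m) = -5 + m (H(m) = m - 5 = -5 + m)
B(X) = (-5 + X²)/X
(B(x(3))*(-75))*(-34) = ((288 - 5/288)*(-75))*(-34) = ((82939/288)*(-75))*(-34) = -2073475/96*(-34) = 35249075/48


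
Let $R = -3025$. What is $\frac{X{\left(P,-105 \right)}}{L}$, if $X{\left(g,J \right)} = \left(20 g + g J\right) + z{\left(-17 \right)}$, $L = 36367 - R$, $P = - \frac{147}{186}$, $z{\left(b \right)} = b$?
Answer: $\frac{3111}{2442304} \approx 0.0012738$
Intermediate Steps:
$P = - \frac{49}{62}$ ($P = \left(-147\right) \frac{1}{186} = - \frac{49}{62} \approx -0.79032$)
$L = 39392$ ($L = 36367 - -3025 = 36367 + 3025 = 39392$)
$X{\left(g,J \right)} = -17 + 20 g + J g$ ($X{\left(g,J \right)} = \left(20 g + g J\right) - 17 = \left(20 g + J g\right) - 17 = -17 + 20 g + J g$)
$\frac{X{\left(P,-105 \right)}}{L} = \frac{-17 + 20 \left(- \frac{49}{62}\right) - - \frac{5145}{62}}{39392} = \left(-17 - \frac{490}{31} + \frac{5145}{62}\right) \frac{1}{39392} = \frac{3111}{62} \cdot \frac{1}{39392} = \frac{3111}{2442304}$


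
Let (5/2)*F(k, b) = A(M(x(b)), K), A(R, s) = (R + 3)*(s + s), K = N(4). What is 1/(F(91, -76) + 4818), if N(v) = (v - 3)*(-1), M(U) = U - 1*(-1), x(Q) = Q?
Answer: 5/24378 ≈ 0.00020510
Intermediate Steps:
M(U) = 1 + U (M(U) = U + 1 = 1 + U)
N(v) = 3 - v (N(v) = (-3 + v)*(-1) = 3 - v)
K = -1 (K = 3 - 1*4 = 3 - 4 = -1)
A(R, s) = 2*s*(3 + R) (A(R, s) = (3 + R)*(2*s) = 2*s*(3 + R))
F(k, b) = -16/5 - 4*b/5 (F(k, b) = 2*(2*(-1)*(3 + (1 + b)))/5 = 2*(2*(-1)*(4 + b))/5 = 2*(-8 - 2*b)/5 = -16/5 - 4*b/5)
1/(F(91, -76) + 4818) = 1/((-16/5 - ⅘*(-76)) + 4818) = 1/((-16/5 + 304/5) + 4818) = 1/(288/5 + 4818) = 1/(24378/5) = 5/24378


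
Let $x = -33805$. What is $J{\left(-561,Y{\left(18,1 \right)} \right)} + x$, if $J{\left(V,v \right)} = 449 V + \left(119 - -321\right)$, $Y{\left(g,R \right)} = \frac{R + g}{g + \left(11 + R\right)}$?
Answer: $-285254$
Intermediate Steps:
$Y{\left(g,R \right)} = \frac{R + g}{11 + R + g}$
$J{\left(V,v \right)} = 440 + 449 V$ ($J{\left(V,v \right)} = 449 V + \left(119 + 321\right) = 449 V + 440 = 440 + 449 V$)
$J{\left(-561,Y{\left(18,1 \right)} \right)} + x = \left(440 + 449 \left(-561\right)\right) - 33805 = \left(440 - 251889\right) - 33805 = -251449 - 33805 = -285254$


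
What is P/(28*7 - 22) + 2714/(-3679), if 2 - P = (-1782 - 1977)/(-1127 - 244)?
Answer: -72353011/97515574 ≈ -0.74196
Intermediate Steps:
P = -339/457 (P = 2 - (-1782 - 1977)/(-1127 - 244) = 2 - (-3759)/(-1371) = 2 - (-3759)*(-1)/1371 = 2 - 1*1253/457 = 2 - 1253/457 = -339/457 ≈ -0.74179)
P/(28*7 - 22) + 2714/(-3679) = -339/(457*(28*7 - 22)) + 2714/(-3679) = -339/(457*(196 - 22)) + 2714*(-1/3679) = -339/457/174 - 2714/3679 = -339/457*1/174 - 2714/3679 = -113/26506 - 2714/3679 = -72353011/97515574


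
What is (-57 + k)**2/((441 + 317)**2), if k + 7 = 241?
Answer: 31329/574564 ≈ 0.054527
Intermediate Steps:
k = 234 (k = -7 + 241 = 234)
(-57 + k)**2/((441 + 317)**2) = (-57 + 234)**2/((441 + 317)**2) = 177**2/(758**2) = 31329/574564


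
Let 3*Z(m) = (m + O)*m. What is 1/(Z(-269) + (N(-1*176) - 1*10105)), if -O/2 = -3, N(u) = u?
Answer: 3/39904 ≈ 7.5180e-5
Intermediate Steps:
O = 6 (O = -2*(-3) = 6)
Z(m) = m*(6 + m)/3 (Z(m) = ((m + 6)*m)/3 = ((6 + m)*m)/3 = (m*(6 + m))/3 = m*(6 + m)/3)
1/(Z(-269) + (N(-1*176) - 1*10105)) = 1/((⅓)*(-269)*(6 - 269) + (-1*176 - 1*10105)) = 1/((⅓)*(-269)*(-263) + (-176 - 10105)) = 1/(70747/3 - 10281) = 1/(39904/3) = 3/39904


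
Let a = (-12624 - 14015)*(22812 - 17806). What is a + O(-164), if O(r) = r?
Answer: -133354998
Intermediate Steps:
a = -133354834 (a = -26639*5006 = -133354834)
a + O(-164) = -133354834 - 164 = -133354998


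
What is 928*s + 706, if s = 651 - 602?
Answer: 46178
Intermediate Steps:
s = 49
928*s + 706 = 928*49 + 706 = 45472 + 706 = 46178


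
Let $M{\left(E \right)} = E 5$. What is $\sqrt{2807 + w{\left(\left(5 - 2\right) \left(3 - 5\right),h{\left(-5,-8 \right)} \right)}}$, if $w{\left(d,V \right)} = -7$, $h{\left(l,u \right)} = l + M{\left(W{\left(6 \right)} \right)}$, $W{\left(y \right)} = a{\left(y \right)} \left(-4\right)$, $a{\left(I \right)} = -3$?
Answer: $20 \sqrt{7} \approx 52.915$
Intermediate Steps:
$W{\left(y \right)} = 12$ ($W{\left(y \right)} = \left(-3\right) \left(-4\right) = 12$)
$M{\left(E \right)} = 5 E$
$h{\left(l,u \right)} = 60 + l$ ($h{\left(l,u \right)} = l + 5 \cdot 12 = l + 60 = 60 + l$)
$\sqrt{2807 + w{\left(\left(5 - 2\right) \left(3 - 5\right),h{\left(-5,-8 \right)} \right)}} = \sqrt{2807 - 7} = \sqrt{2800} = 20 \sqrt{7}$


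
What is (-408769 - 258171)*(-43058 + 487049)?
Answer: -296115357540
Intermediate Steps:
(-408769 - 258171)*(-43058 + 487049) = -666940*443991 = -296115357540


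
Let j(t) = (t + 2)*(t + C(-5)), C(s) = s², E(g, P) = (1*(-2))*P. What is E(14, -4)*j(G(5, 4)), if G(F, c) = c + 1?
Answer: 1680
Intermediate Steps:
G(F, c) = 1 + c
E(g, P) = -2*P
j(t) = (2 + t)*(25 + t) (j(t) = (t + 2)*(t + (-5)²) = (2 + t)*(t + 25) = (2 + t)*(25 + t))
E(14, -4)*j(G(5, 4)) = (-2*(-4))*(50 + (1 + 4)² + 27*(1 + 4)) = 8*(50 + 5² + 27*5) = 8*(50 + 25 + 135) = 8*210 = 1680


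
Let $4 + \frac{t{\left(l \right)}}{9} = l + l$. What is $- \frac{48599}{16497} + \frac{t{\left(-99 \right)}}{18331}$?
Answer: $- \frac{920859815}{302406507} \approx -3.0451$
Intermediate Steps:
$t{\left(l \right)} = -36 + 18 l$ ($t{\left(l \right)} = -36 + 9 \left(l + l\right) = -36 + 9 \cdot 2 l = -36 + 18 l$)
$- \frac{48599}{16497} + \frac{t{\left(-99 \right)}}{18331} = - \frac{48599}{16497} + \frac{-36 + 18 \left(-99\right)}{18331} = \left(-48599\right) \frac{1}{16497} + \left(-36 - 1782\right) \frac{1}{18331} = - \frac{48599}{16497} - \frac{1818}{18331} = - \frac{920859815}{302406507}$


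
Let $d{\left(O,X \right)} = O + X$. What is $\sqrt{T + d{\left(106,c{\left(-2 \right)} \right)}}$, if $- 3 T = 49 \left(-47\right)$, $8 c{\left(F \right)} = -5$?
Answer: $\frac{\sqrt{125718}}{12} \approx 29.547$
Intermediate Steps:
$c{\left(F \right)} = - \frac{5}{8}$ ($c{\left(F \right)} = \frac{1}{8} \left(-5\right) = - \frac{5}{8}$)
$T = \frac{2303}{3}$ ($T = - \frac{49 \left(-47\right)}{3} = \left(- \frac{1}{3}\right) \left(-2303\right) = \frac{2303}{3} \approx 767.67$)
$\sqrt{T + d{\left(106,c{\left(-2 \right)} \right)}} = \sqrt{\frac{2303}{3} + \left(106 - \frac{5}{8}\right)} = \sqrt{\frac{2303}{3} + \frac{843}{8}} = \sqrt{\frac{20953}{24}} = \frac{\sqrt{125718}}{12}$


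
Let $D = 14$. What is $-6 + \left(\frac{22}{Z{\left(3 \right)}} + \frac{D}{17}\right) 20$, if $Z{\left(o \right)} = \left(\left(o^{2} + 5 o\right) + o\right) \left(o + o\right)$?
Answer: $\frac{18158}{1377} \approx 13.187$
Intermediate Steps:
$Z{\left(o \right)} = 2 o \left(o^{2} + 6 o\right)$ ($Z{\left(o \right)} = \left(o^{2} + 6 o\right) 2 o = 2 o \left(o^{2} + 6 o\right)$)
$-6 + \left(\frac{22}{Z{\left(3 \right)}} + \frac{D}{17}\right) 20 = -6 + \left(\frac{22}{2 \cdot 3^{2} \left(6 + 3\right)} + \frac{14}{17}\right) 20 = -6 + \left(\frac{22}{2 \cdot 9 \cdot 9} + 14 \cdot \frac{1}{17}\right) 20 = -6 + \left(\frac{22}{162} + \frac{14}{17}\right) 20 = -6 + \left(22 \cdot \frac{1}{162} + \frac{14}{17}\right) 20 = -6 + \left(\frac{11}{81} + \frac{14}{17}\right) 20 = -6 + \frac{1321}{1377} \cdot 20 = -6 + \frac{26420}{1377} = \frac{18158}{1377}$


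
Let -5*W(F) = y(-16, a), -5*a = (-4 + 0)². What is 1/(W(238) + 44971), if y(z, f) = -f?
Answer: 25/1124259 ≈ 2.2237e-5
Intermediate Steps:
a = -16/5 (a = -(-4 + 0)²/5 = -⅕*(-4)² = -⅕*16 = -16/5 ≈ -3.2000)
W(F) = -16/25 (W(F) = -(-1)*(-16)/(5*5) = -⅕*16/5 = -16/25)
1/(W(238) + 44971) = 1/(-16/25 + 44971) = 1/(1124259/25) = 25/1124259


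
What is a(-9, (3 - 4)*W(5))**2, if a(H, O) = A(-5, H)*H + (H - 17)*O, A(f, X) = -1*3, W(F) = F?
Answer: 24649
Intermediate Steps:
A(f, X) = -3
a(H, O) = -3*H + O*(-17 + H) (a(H, O) = -3*H + (H - 17)*O = -3*H + (-17 + H)*O = -3*H + O*(-17 + H))
a(-9, (3 - 4)*W(5))**2 = (-17*(3 - 4)*5 - 3*(-9) - 9*(3 - 4)*5)**2 = (-(-17)*5 + 27 - (-9)*5)**2 = (-17*(-5) + 27 - 9*(-5))**2 = (85 + 27 + 45)**2 = 157**2 = 24649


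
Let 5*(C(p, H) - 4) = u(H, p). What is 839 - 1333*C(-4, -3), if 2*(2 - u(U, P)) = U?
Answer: -54261/10 ≈ -5426.1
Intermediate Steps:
u(U, P) = 2 - U/2
C(p, H) = 22/5 - H/10 (C(p, H) = 4 + (2 - H/2)/5 = 4 + (2/5 - H/10) = 22/5 - H/10)
839 - 1333*C(-4, -3) = 839 - 1333*(22/5 - 1/10*(-3)) = 839 - 1333*(22/5 + 3/10) = 839 - 1333*47/10 = 839 - 62651/10 = -54261/10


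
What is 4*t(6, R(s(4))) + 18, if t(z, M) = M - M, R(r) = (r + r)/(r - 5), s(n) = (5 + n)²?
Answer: 18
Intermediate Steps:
R(r) = 2*r/(-5 + r) (R(r) = (2*r)/(-5 + r) = 2*r/(-5 + r))
t(z, M) = 0
4*t(6, R(s(4))) + 18 = 4*0 + 18 = 0 + 18 = 18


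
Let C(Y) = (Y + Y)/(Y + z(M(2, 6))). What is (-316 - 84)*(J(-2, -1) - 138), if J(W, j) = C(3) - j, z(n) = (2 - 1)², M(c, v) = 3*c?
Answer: 54200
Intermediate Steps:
z(n) = 1 (z(n) = 1² = 1)
C(Y) = 2*Y/(1 + Y) (C(Y) = (Y + Y)/(Y + 1) = (2*Y)/(1 + Y) = 2*Y/(1 + Y))
J(W, j) = 3/2 - j (J(W, j) = 2*3/(1 + 3) - j = 2*3/4 - j = 2*3*(¼) - j = 3/2 - j)
(-316 - 84)*(J(-2, -1) - 138) = (-316 - 84)*((3/2 - 1*(-1)) - 138) = -400*((3/2 + 1) - 138) = -400*(5/2 - 138) = -400*(-271/2) = 54200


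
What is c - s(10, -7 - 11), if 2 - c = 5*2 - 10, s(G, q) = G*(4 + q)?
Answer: 142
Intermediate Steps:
c = 2 (c = 2 - (5*2 - 10) = 2 - (10 - 10) = 2 - 1*0 = 2 + 0 = 2)
c - s(10, -7 - 11) = 2 - 10*(4 + (-7 - 11)) = 2 - 10*(4 - 18) = 2 - 10*(-14) = 2 - 1*(-140) = 2 + 140 = 142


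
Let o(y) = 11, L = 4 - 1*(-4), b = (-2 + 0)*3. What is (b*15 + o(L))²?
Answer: 6241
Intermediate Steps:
b = -6 (b = -2*3 = -6)
L = 8 (L = 4 + 4 = 8)
(b*15 + o(L))² = (-6*15 + 11)² = (-90 + 11)² = (-79)² = 6241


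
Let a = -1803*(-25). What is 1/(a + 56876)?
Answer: 1/101951 ≈ 9.8086e-6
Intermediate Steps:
a = 45075
1/(a + 56876) = 1/(45075 + 56876) = 1/101951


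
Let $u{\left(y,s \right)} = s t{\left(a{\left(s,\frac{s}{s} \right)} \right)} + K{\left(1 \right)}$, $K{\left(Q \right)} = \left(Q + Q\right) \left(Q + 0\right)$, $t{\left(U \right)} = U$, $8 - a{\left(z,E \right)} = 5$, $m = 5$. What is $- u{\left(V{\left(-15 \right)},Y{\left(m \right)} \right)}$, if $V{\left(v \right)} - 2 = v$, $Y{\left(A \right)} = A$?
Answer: $-17$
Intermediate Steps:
$a{\left(z,E \right)} = 3$ ($a{\left(z,E \right)} = 8 - 5 = 3$)
$K{\left(Q \right)} = 2 Q^{2}$ ($K{\left(Q \right)} = 2 Q Q = 2 Q^{2}$)
$V{\left(v \right)} = 2 + v$
$u{\left(y,s \right)} = 2 + 3 s$ ($u{\left(y,s \right)} = s 3 + 2 \cdot 1^{2} = 3 s + 2 \cdot 1 = 3 s + 2 = 2 + 3 s$)
$- u{\left(V{\left(-15 \right)},Y{\left(m \right)} \right)} = - (2 + 3 \cdot 5) = - (2 + 15) = \left(-1\right) 17 = -17$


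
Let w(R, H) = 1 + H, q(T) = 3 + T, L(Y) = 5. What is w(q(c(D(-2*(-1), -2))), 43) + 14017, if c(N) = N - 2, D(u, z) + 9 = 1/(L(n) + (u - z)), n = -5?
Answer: 14061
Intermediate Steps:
D(u, z) = -9 + 1/(5 + u - z) (D(u, z) = -9 + 1/(5 + (u - z)) = -9 + 1/(5 + u - z))
c(N) = -2 + N
w(q(c(D(-2*(-1), -2))), 43) + 14017 = (1 + 43) + 14017 = 44 + 14017 = 14061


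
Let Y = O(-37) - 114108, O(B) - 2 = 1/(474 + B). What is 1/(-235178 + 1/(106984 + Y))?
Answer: -3112313/731947547151 ≈ -4.2521e-6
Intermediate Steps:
O(B) = 2 + 1/(474 + B)
Y = -49864321/437 (Y = (949 + 2*(-37))/(474 - 37) - 114108 = (949 - 74)/437 - 114108 = (1/437)*875 - 114108 = 875/437 - 114108 = -49864321/437 ≈ -1.1411e+5)
1/(-235178 + 1/(106984 + Y)) = 1/(-235178 + 1/(106984 - 49864321/437)) = 1/(-235178 + 1/(-3112313/437)) = 1/(-235178 - 437/3112313) = 1/(-731947547151/3112313) = -3112313/731947547151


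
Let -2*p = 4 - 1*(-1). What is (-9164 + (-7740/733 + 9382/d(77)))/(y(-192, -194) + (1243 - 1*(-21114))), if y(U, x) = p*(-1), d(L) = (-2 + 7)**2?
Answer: -322493588/819475675 ≈ -0.39354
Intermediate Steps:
p = -5/2 (p = -(4 - 1*(-1))/2 = -(4 + 1)/2 = -1/2*5 = -5/2 ≈ -2.5000)
d(L) = 25 (d(L) = 5**2 = 25)
y(U, x) = 5/2 (y(U, x) = -5/2*(-1) = 5/2)
(-9164 + (-7740/733 + 9382/d(77)))/(y(-192, -194) + (1243 - 1*(-21114))) = (-9164 + (-7740/733 + 9382/25))/(5/2 + (1243 - 1*(-21114))) = (-9164 + (-7740*1/733 + 9382*(1/25)))/(5/2 + (1243 + 21114)) = (-9164 + (-7740/733 + 9382/25))/(5/2 + 22357) = (-9164 + 6683506/18325)/(44719/2) = -161246794/18325*2/44719 = -322493588/819475675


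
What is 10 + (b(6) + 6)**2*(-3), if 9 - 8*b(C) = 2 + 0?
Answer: -8435/64 ≈ -131.80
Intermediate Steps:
b(C) = 7/8 (b(C) = 9/8 - (2 + 0)/8 = 9/8 - 1/8*2 = 9/8 - 1/4 = 7/8)
10 + (b(6) + 6)**2*(-3) = 10 + (7/8 + 6)**2*(-3) = 10 + (55/8)**2*(-3) = 10 + (3025/64)*(-3) = 10 - 9075/64 = -8435/64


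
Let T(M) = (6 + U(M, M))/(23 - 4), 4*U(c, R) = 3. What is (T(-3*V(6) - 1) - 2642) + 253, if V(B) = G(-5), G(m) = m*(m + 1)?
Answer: -181537/76 ≈ -2388.6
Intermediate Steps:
G(m) = m*(1 + m)
U(c, R) = 3/4 (U(c, R) = (1/4)*3 = 3/4)
V(B) = 20 (V(B) = -5*(1 - 5) = -5*(-4) = 20)
T(M) = 27/76 (T(M) = (6 + 3/4)/(23 - 4) = (27/4)/19 = (27/4)*(1/19) = 27/76)
(T(-3*V(6) - 1) - 2642) + 253 = (27/76 - 2642) + 253 = -200765/76 + 253 = -181537/76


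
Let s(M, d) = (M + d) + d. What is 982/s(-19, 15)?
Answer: 982/11 ≈ 89.273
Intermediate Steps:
s(M, d) = M + 2*d
982/s(-19, 15) = 982/(-19 + 2*15) = 982/(-19 + 30) = 982/11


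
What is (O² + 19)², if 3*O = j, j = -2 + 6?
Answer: 34969/81 ≈ 431.72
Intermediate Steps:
j = 4
O = 4/3 (O = (⅓)*4 = 4/3 ≈ 1.3333)
(O² + 19)² = ((4/3)² + 19)² = (16/9 + 19)² = (187/9)² = 34969/81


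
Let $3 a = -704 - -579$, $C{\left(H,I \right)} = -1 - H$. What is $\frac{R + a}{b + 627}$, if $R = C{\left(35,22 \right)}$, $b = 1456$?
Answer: $- \frac{233}{6249} \approx -0.037286$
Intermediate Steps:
$a = - \frac{125}{3}$ ($a = \frac{-704 - -579}{3} = \frac{-704 + 579}{3} = \frac{1}{3} \left(-125\right) = - \frac{125}{3} \approx -41.667$)
$R = -36$ ($R = -1 - 35 = -36$)
$\frac{R + a}{b + 627} = \frac{-36 - \frac{125}{3}}{1456 + 627} = - \frac{233}{3 \cdot 2083} = \left(- \frac{233}{3}\right) \frac{1}{2083} = - \frac{233}{6249}$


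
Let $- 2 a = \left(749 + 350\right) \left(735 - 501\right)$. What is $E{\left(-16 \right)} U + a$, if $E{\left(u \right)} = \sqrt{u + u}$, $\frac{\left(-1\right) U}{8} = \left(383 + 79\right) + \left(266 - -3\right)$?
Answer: $-128583 - 23392 i \sqrt{2} \approx -1.2858 \cdot 10^{5} - 33081.0 i$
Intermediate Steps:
$a = -128583$ ($a = - \frac{\left(749 + 350\right) \left(735 - 501\right)}{2} = - \frac{1099 \cdot 234}{2} = \left(- \frac{1}{2}\right) 257166 = -128583$)
$U = -5848$ ($U = - 8 \left(\left(383 + 79\right) + \left(266 - -3\right)\right) = - 8 \left(462 + \left(266 + 3\right)\right) = - 8 \left(462 + 269\right) = \left(-8\right) 731 = -5848$)
$E{\left(u \right)} = \sqrt{2} \sqrt{u}$ ($E{\left(u \right)} = \sqrt{2 u} = \sqrt{2} \sqrt{u}$)
$E{\left(-16 \right)} U + a = \sqrt{2} \sqrt{-16} \left(-5848\right) - 128583 = \sqrt{2} \cdot 4 i \left(-5848\right) - 128583 = 4 i \sqrt{2} \left(-5848\right) - 128583 = - 23392 i \sqrt{2} - 128583 = -128583 - 23392 i \sqrt{2}$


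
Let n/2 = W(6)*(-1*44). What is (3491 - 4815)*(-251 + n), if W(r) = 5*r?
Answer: 3827684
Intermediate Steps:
n = -2640 (n = 2*((5*6)*(-1*44)) = 2*(30*(-44)) = 2*(-1320) = -2640)
(3491 - 4815)*(-251 + n) = (3491 - 4815)*(-251 - 2640) = -1324*(-2891) = 3827684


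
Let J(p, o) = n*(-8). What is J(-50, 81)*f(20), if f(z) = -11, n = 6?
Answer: 528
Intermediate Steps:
J(p, o) = -48 (J(p, o) = 6*(-8) = -48)
J(-50, 81)*f(20) = -48*(-11) = 528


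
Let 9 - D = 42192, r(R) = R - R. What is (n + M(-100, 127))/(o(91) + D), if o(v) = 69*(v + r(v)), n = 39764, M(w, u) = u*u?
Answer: -18631/11968 ≈ -1.5567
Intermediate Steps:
M(w, u) = u²
r(R) = 0
D = -42183 (D = 9 - 1*42192 = 9 - 42192 = -42183)
o(v) = 69*v (o(v) = 69*(v + 0) = 69*v)
(n + M(-100, 127))/(o(91) + D) = (39764 + 127²)/(69*91 - 42183) = (39764 + 16129)/(6279 - 42183) = 55893/(-35904) = 55893*(-1/35904) = -18631/11968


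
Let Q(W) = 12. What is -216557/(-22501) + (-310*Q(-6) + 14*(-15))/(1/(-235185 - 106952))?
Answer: 30254809039967/22501 ≈ 1.3446e+9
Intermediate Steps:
-216557/(-22501) + (-310*Q(-6) + 14*(-15))/(1/(-235185 - 106952)) = -216557/(-22501) + (-310*12 + 14*(-15))/(1/(-235185 - 106952)) = -216557*(-1/22501) + (-3720 - 210)/(1/(-342137)) = 216557/22501 - 3930/(-1/342137) = 216557/22501 - 3930*(-342137) = 216557/22501 + 1344598410 = 30254809039967/22501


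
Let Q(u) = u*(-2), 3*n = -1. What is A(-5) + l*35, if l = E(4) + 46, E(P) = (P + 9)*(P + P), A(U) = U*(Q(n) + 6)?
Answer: 15650/3 ≈ 5216.7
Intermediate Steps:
n = -⅓ (n = (⅓)*(-1) = -⅓ ≈ -0.33333)
Q(u) = -2*u
A(U) = 20*U/3 (A(U) = U*(-2*(-⅓) + 6) = U*(⅔ + 6) = U*(20/3) = 20*U/3)
E(P) = 2*P*(9 + P) (E(P) = (9 + P)*(2*P) = 2*P*(9 + P))
l = 150 (l = 2*4*(9 + 4) + 46 = 2*4*13 + 46 = 104 + 46 = 150)
A(-5) + l*35 = (20/3)*(-5) + 150*35 = -100/3 + 5250 = 15650/3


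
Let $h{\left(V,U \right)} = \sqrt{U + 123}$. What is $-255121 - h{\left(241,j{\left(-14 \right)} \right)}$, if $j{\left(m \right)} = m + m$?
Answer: $-255121 - \sqrt{95} \approx -2.5513 \cdot 10^{5}$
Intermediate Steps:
$j{\left(m \right)} = 2 m$
$h{\left(V,U \right)} = \sqrt{123 + U}$
$-255121 - h{\left(241,j{\left(-14 \right)} \right)} = -255121 - \sqrt{123 + 2 \left(-14\right)} = -255121 - \sqrt{123 - 28} = -255121 - \sqrt{95}$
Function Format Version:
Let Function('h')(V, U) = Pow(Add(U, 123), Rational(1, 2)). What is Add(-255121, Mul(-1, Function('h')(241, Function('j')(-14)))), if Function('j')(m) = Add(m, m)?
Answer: Add(-255121, Mul(-1, Pow(95, Rational(1, 2)))) ≈ -2.5513e+5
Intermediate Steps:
Function('j')(m) = Mul(2, m)
Function('h')(V, U) = Pow(Add(123, U), Rational(1, 2))
Add(-255121, Mul(-1, Function('h')(241, Function('j')(-14)))) = Add(-255121, Mul(-1, Pow(Add(123, Mul(2, -14)), Rational(1, 2)))) = Add(-255121, Mul(-1, Pow(Add(123, -28), Rational(1, 2)))) = Add(-255121, Mul(-1, Pow(95, Rational(1, 2))))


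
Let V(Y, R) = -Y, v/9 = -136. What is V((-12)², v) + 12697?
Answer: 12553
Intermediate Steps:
v = -1224 (v = 9*(-136) = -1224)
V((-12)², v) + 12697 = -1*(-12)² + 12697 = -1*144 + 12697 = -144 + 12697 = 12553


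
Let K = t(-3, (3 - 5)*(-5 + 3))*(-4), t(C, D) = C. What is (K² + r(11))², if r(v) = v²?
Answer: 70225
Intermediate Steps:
K = 12 (K = -3*(-4) = 12)
(K² + r(11))² = (12² + 11²)² = (144 + 121)² = 265² = 70225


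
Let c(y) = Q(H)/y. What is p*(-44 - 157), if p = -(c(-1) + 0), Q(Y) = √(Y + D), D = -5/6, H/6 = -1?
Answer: -67*I*√246/2 ≈ -525.43*I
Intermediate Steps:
H = -6 (H = 6*(-1) = -6)
D = -⅚ (D = -5*⅙ = -⅚ ≈ -0.83333)
Q(Y) = √(-⅚ + Y) (Q(Y) = √(Y - ⅚) = √(-⅚ + Y))
c(y) = I*√246/(6*y) (c(y) = (√(-30 + 36*(-6))/6)/y = (√(-30 - 216)/6)/y = (√(-246)/6)/y = ((I*√246)/6)/y = (I*√246/6)/y = I*√246/(6*y))
p = I*√246/6 (p = -((⅙)*I*√246/(-1) + 0) = -((⅙)*I*√246*(-1) + 0) = -(-I*√246/6 + 0) = -(-1)*I*√246/6 = I*√246/6 ≈ 2.6141*I)
p*(-44 - 157) = (I*√246/6)*(-44 - 157) = (I*√246/6)*(-201) = -67*I*√246/2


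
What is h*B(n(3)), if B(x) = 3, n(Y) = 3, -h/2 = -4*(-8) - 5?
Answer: -162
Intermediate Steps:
h = -54 (h = -2*(-4*(-8) - 5) = -2*(32 - 5) = -2*27 = -54)
h*B(n(3)) = -54*3 = -162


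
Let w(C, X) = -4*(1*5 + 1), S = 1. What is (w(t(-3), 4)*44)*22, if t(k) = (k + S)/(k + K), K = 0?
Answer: -23232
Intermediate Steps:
t(k) = (1 + k)/k (t(k) = (k + 1)/(k + 0) = (1 + k)/k)
w(C, X) = -24 (w(C, X) = -4*(5 + 1) = -4*6 = -24)
(w(t(-3), 4)*44)*22 = -24*44*22 = -1056*22 = -23232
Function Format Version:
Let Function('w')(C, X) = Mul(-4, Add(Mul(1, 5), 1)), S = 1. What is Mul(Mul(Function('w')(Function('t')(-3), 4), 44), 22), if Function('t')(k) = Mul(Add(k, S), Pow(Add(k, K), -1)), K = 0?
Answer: -23232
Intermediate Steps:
Function('t')(k) = Mul(Pow(k, -1), Add(1, k)) (Function('t')(k) = Mul(Add(k, 1), Pow(Add(k, 0), -1)) = Mul(Add(1, k), Pow(k, -1)) = Mul(Pow(k, -1), Add(1, k)))
Function('w')(C, X) = -24 (Function('w')(C, X) = Mul(-4, Add(5, 1)) = Mul(-4, 6) = -24)
Mul(Mul(Function('w')(Function('t')(-3), 4), 44), 22) = Mul(Mul(-24, 44), 22) = Mul(-1056, 22) = -23232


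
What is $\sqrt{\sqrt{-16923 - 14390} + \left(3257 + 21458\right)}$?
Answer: $\sqrt{24715 + i \sqrt{31313}} \approx 157.21 + 0.5628 i$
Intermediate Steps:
$\sqrt{\sqrt{-16923 - 14390} + \left(3257 + 21458\right)} = \sqrt{\sqrt{-31313} + 24715} = \sqrt{i \sqrt{31313} + 24715} = \sqrt{24715 + i \sqrt{31313}}$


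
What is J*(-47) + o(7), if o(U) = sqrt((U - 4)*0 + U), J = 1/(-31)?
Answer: 47/31 + sqrt(7) ≈ 4.1619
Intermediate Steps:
J = -1/31 ≈ -0.032258
o(U) = sqrt(U) (o(U) = sqrt((-4 + U)*0 + U) = sqrt(0 + U) = sqrt(U))
J*(-47) + o(7) = -1/31*(-47) + sqrt(7) = 47/31 + sqrt(7)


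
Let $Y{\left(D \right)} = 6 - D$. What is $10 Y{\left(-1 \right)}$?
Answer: $70$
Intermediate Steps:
$10 Y{\left(-1 \right)} = 10 \left(6 - -1\right) = 10 \left(6 + 1\right) = 10 \cdot 7 = 70$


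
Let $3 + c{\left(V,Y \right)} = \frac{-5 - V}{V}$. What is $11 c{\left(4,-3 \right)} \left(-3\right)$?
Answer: $\frac{693}{4} \approx 173.25$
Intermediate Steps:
$c{\left(V,Y \right)} = -3 + \frac{-5 - V}{V}$
$11 c{\left(4,-3 \right)} \left(-3\right) = 11 \left(-4 - \frac{5}{4}\right) \left(-3\right) = 11 \left(- \frac{21}{4}\right) \left(-3\right) = \left(- \frac{231}{4}\right) \left(-3\right) = \frac{693}{4}$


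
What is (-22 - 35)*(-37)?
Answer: 2109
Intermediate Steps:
(-22 - 35)*(-37) = -57*(-37) = 2109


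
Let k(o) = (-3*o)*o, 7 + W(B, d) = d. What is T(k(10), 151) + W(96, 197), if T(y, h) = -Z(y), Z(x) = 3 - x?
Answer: -113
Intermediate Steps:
W(B, d) = -7 + d
k(o) = -3*o²
T(y, h) = -3 + y (T(y, h) = -(3 - y) = -3 + y)
T(k(10), 151) + W(96, 197) = (-3 - 3*10²) + (-7 + 197) = (-3 - 3*100) + 190 = (-3 - 300) + 190 = -303 + 190 = -113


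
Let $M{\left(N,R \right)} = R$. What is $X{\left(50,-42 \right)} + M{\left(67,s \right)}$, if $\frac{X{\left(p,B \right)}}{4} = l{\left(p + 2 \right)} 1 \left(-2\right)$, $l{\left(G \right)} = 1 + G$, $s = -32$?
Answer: $-456$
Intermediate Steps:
$X{\left(p,B \right)} = -24 - 8 p$ ($X{\left(p,B \right)} = 4 \left(1 + \left(p + 2\right)\right) 1 \left(-2\right) = 4 \left(1 + \left(2 + p\right)\right) 1 \left(-2\right) = 4 \left(3 + p\right) 1 \left(-2\right) = 4 \left(3 + p\right) \left(-2\right) = 4 \left(-6 - 2 p\right) = -24 - 8 p$)
$X{\left(50,-42 \right)} + M{\left(67,s \right)} = \left(-24 - 400\right) - 32 = -424 - 32 = -456$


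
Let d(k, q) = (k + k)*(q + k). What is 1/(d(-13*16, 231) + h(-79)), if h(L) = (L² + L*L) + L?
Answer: 1/2835 ≈ 0.00035273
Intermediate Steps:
d(k, q) = 2*k*(k + q) (d(k, q) = (2*k)*(k + q) = 2*k*(k + q))
h(L) = L + 2*L² (h(L) = (L² + L²) + L = 2*L² + L = L + 2*L²)
1/(d(-13*16, 231) + h(-79)) = 1/(2*(-13*16)*(-13*16 + 231) - 79*(1 + 2*(-79))) = 1/(2*(-208)*(-208 + 231) - 79*(1 - 158)) = 1/(2*(-208)*23 - 79*(-157)) = 1/(-9568 + 12403) = 1/2835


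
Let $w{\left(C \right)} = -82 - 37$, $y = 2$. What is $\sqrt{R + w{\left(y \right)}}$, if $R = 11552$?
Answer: $\sqrt{11433} \approx 106.93$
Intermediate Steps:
$w{\left(C \right)} = -119$ ($w{\left(C \right)} = -82 - 37 = -119$)
$\sqrt{R + w{\left(y \right)}} = \sqrt{11552 - 119} = \sqrt{11433}$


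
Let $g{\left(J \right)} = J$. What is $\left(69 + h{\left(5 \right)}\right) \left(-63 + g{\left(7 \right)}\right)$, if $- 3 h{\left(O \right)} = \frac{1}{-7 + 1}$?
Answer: $- \frac{34804}{9} \approx -3867.1$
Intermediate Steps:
$h{\left(O \right)} = \frac{1}{18}$ ($h{\left(O \right)} = - \frac{1}{3 \left(-7 + 1\right)} = - \frac{1}{3 \left(-6\right)} = \left(- \frac{1}{3}\right) \left(- \frac{1}{6}\right) = \frac{1}{18}$)
$\left(69 + h{\left(5 \right)}\right) \left(-63 + g{\left(7 \right)}\right) = \left(69 + \frac{1}{18}\right) \left(-63 + 7\right) = \frac{1243}{18} \left(-56\right) = - \frac{34804}{9}$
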